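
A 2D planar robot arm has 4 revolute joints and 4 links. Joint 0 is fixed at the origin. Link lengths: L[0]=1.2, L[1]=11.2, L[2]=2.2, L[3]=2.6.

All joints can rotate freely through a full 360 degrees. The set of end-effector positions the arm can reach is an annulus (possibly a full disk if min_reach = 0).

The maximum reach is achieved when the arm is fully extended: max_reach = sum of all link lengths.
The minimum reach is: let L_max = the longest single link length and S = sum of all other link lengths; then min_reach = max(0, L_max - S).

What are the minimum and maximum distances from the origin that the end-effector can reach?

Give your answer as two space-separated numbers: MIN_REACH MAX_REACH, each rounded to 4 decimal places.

Answer: 5.2000 17.2000

Derivation:
Link lengths: [1.2, 11.2, 2.2, 2.6]
max_reach = 1.2 + 11.2 + 2.2 + 2.6 = 17.2
L_max = max([1.2, 11.2, 2.2, 2.6]) = 11.2
S (sum of others) = 17.2 - 11.2 = 6
min_reach = max(0, 11.2 - 6) = max(0, 5.2) = 5.2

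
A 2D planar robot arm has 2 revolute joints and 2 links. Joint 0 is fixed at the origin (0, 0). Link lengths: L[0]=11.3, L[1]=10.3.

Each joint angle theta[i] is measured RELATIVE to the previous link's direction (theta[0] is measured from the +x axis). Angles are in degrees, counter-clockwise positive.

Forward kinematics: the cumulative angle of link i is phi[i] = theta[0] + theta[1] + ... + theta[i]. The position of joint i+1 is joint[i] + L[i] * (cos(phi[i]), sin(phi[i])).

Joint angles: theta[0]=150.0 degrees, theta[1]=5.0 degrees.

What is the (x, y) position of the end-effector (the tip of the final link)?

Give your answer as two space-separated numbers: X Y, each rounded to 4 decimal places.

Answer: -19.1211 10.0030

Derivation:
joint[0] = (0.0000, 0.0000)  (base)
link 0: phi[0] = 150 = 150 deg
  cos(150 deg) = -0.8660, sin(150 deg) = 0.5000
  joint[1] = (0.0000, 0.0000) + 11.3 * (-0.8660, 0.5000) = (0.0000 + -9.7861, 0.0000 + 5.6500) = (-9.7861, 5.6500)
link 1: phi[1] = 150 + 5 = 155 deg
  cos(155 deg) = -0.9063, sin(155 deg) = 0.4226
  joint[2] = (-9.7861, 5.6500) + 10.3 * (-0.9063, 0.4226) = (-9.7861 + -9.3350, 5.6500 + 4.3530) = (-19.1211, 10.0030)
End effector: (-19.1211, 10.0030)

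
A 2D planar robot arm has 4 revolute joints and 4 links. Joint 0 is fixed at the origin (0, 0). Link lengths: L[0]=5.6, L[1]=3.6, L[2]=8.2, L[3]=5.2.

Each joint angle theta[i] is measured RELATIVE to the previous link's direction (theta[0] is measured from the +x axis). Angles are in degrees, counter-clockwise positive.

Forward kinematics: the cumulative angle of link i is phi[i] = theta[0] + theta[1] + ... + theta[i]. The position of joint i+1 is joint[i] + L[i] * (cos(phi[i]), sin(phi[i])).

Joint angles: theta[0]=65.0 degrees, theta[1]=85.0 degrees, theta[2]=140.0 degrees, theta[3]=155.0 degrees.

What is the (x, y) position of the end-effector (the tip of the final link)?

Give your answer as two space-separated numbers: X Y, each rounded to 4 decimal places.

joint[0] = (0.0000, 0.0000)  (base)
link 0: phi[0] = 65 = 65 deg
  cos(65 deg) = 0.4226, sin(65 deg) = 0.9063
  joint[1] = (0.0000, 0.0000) + 5.6 * (0.4226, 0.9063) = (0.0000 + 2.3667, 0.0000 + 5.0753) = (2.3667, 5.0753)
link 1: phi[1] = 65 + 85 = 150 deg
  cos(150 deg) = -0.8660, sin(150 deg) = 0.5000
  joint[2] = (2.3667, 5.0753) + 3.6 * (-0.8660, 0.5000) = (2.3667 + -3.1177, 5.0753 + 1.8000) = (-0.7510, 6.8753)
link 2: phi[2] = 65 + 85 + 140 = 290 deg
  cos(290 deg) = 0.3420, sin(290 deg) = -0.9397
  joint[3] = (-0.7510, 6.8753) + 8.2 * (0.3420, -0.9397) = (-0.7510 + 2.8046, 6.8753 + -7.7055) = (2.0535, -0.8302)
link 3: phi[3] = 65 + 85 + 140 + 155 = 445 deg
  cos(445 deg) = 0.0872, sin(445 deg) = 0.9962
  joint[4] = (2.0535, -0.8302) + 5.2 * (0.0872, 0.9962) = (2.0535 + 0.4532, -0.8302 + 5.1802) = (2.5067, 4.3501)
End effector: (2.5067, 4.3501)

Answer: 2.5067 4.3501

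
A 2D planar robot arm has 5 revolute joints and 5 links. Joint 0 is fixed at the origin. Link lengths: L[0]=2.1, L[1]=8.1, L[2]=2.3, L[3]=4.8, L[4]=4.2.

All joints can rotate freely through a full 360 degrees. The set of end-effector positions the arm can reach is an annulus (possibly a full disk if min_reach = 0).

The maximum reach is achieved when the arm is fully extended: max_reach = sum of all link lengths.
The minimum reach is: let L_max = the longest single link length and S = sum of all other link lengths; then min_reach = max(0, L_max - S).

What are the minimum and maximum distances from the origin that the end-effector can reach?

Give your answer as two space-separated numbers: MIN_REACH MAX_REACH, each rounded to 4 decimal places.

Link lengths: [2.1, 8.1, 2.3, 4.8, 4.2]
max_reach = 2.1 + 8.1 + 2.3 + 4.8 + 4.2 = 21.5
L_max = max([2.1, 8.1, 2.3, 4.8, 4.2]) = 8.1
S (sum of others) = 21.5 - 8.1 = 13.4
min_reach = max(0, 8.1 - 13.4) = max(0, -5.3) = 0

Answer: 0.0000 21.5000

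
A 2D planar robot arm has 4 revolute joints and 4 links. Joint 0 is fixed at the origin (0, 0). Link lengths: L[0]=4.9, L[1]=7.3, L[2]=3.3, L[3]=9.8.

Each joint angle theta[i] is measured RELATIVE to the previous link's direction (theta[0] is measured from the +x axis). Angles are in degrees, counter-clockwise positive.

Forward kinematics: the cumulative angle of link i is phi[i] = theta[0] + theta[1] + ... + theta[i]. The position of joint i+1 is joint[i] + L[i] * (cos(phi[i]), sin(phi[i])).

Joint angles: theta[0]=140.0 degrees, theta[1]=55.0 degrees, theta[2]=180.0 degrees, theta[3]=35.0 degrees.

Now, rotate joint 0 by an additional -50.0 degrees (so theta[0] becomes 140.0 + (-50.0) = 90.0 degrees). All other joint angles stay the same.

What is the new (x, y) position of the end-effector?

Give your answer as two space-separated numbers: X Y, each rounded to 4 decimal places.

Answer: 6.5234 7.1943

Derivation:
joint[0] = (0.0000, 0.0000)  (base)
link 0: phi[0] = 90 = 90 deg
  cos(90 deg) = 0.0000, sin(90 deg) = 1.0000
  joint[1] = (0.0000, 0.0000) + 4.9 * (0.0000, 1.0000) = (0.0000 + 0.0000, 0.0000 + 4.9000) = (0.0000, 4.9000)
link 1: phi[1] = 90 + 55 = 145 deg
  cos(145 deg) = -0.8192, sin(145 deg) = 0.5736
  joint[2] = (0.0000, 4.9000) + 7.3 * (-0.8192, 0.5736) = (0.0000 + -5.9798, 4.9000 + 4.1871) = (-5.9798, 9.0871)
link 2: phi[2] = 90 + 55 + 180 = 325 deg
  cos(325 deg) = 0.8192, sin(325 deg) = -0.5736
  joint[3] = (-5.9798, 9.0871) + 3.3 * (0.8192, -0.5736) = (-5.9798 + 2.7032, 9.0871 + -1.8928) = (-3.2766, 7.1943)
link 3: phi[3] = 90 + 55 + 180 + 35 = 360 deg
  cos(360 deg) = 1.0000, sin(360 deg) = -0.0000
  joint[4] = (-3.2766, 7.1943) + 9.8 * (1.0000, -0.0000) = (-3.2766 + 9.8000, 7.1943 + -0.0000) = (6.5234, 7.1943)
End effector: (6.5234, 7.1943)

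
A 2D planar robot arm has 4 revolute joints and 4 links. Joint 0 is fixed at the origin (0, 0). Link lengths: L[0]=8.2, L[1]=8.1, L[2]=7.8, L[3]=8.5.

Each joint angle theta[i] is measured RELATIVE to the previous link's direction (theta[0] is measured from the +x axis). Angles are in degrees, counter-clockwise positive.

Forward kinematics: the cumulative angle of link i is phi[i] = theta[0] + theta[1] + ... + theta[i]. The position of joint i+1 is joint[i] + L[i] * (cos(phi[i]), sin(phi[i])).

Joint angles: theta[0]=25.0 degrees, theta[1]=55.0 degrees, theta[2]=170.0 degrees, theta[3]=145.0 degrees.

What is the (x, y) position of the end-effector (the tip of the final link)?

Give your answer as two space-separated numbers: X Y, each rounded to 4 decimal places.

Answer: 13.1333 8.9882

Derivation:
joint[0] = (0.0000, 0.0000)  (base)
link 0: phi[0] = 25 = 25 deg
  cos(25 deg) = 0.9063, sin(25 deg) = 0.4226
  joint[1] = (0.0000, 0.0000) + 8.2 * (0.9063, 0.4226) = (0.0000 + 7.4317, 0.0000 + 3.4655) = (7.4317, 3.4655)
link 1: phi[1] = 25 + 55 = 80 deg
  cos(80 deg) = 0.1736, sin(80 deg) = 0.9848
  joint[2] = (7.4317, 3.4655) + 8.1 * (0.1736, 0.9848) = (7.4317 + 1.4066, 3.4655 + 7.9769) = (8.8383, 11.4424)
link 2: phi[2] = 25 + 55 + 170 = 250 deg
  cos(250 deg) = -0.3420, sin(250 deg) = -0.9397
  joint[3] = (8.8383, 11.4424) + 7.8 * (-0.3420, -0.9397) = (8.8383 + -2.6678, 11.4424 + -7.3296) = (6.1705, 4.1128)
link 3: phi[3] = 25 + 55 + 170 + 145 = 395 deg
  cos(395 deg) = 0.8192, sin(395 deg) = 0.5736
  joint[4] = (6.1705, 4.1128) + 8.5 * (0.8192, 0.5736) = (6.1705 + 6.9628, 4.1128 + 4.8754) = (13.1333, 8.9882)
End effector: (13.1333, 8.9882)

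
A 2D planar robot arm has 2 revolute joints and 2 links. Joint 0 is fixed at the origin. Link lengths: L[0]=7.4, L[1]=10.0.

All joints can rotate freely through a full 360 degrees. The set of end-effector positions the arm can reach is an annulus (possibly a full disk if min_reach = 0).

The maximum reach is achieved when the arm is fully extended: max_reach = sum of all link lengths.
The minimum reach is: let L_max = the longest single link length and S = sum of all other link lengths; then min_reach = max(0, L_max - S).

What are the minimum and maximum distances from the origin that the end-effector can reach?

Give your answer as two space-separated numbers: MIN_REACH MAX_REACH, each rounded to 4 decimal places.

Answer: 2.6000 17.4000

Derivation:
Link lengths: [7.4, 10.0]
max_reach = 7.4 + 10 = 17.4
L_max = max([7.4, 10.0]) = 10
S (sum of others) = 17.4 - 10 = 7.4
min_reach = max(0, 10 - 7.4) = max(0, 2.6) = 2.6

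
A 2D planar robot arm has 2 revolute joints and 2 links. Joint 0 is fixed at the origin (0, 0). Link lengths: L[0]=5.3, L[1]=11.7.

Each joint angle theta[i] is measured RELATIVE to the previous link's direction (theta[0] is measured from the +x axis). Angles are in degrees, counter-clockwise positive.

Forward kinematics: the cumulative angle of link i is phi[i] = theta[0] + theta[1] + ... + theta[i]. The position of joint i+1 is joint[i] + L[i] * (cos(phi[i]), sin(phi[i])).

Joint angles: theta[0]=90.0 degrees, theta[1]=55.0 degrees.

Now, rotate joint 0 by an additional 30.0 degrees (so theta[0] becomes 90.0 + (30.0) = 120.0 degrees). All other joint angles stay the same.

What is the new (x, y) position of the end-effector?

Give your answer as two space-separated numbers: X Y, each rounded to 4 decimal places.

Answer: -14.3055 5.6097

Derivation:
joint[0] = (0.0000, 0.0000)  (base)
link 0: phi[0] = 120 = 120 deg
  cos(120 deg) = -0.5000, sin(120 deg) = 0.8660
  joint[1] = (0.0000, 0.0000) + 5.3 * (-0.5000, 0.8660) = (0.0000 + -2.6500, 0.0000 + 4.5899) = (-2.6500, 4.5899)
link 1: phi[1] = 120 + 55 = 175 deg
  cos(175 deg) = -0.9962, sin(175 deg) = 0.0872
  joint[2] = (-2.6500, 4.5899) + 11.7 * (-0.9962, 0.0872) = (-2.6500 + -11.6555, 4.5899 + 1.0197) = (-14.3055, 5.6097)
End effector: (-14.3055, 5.6097)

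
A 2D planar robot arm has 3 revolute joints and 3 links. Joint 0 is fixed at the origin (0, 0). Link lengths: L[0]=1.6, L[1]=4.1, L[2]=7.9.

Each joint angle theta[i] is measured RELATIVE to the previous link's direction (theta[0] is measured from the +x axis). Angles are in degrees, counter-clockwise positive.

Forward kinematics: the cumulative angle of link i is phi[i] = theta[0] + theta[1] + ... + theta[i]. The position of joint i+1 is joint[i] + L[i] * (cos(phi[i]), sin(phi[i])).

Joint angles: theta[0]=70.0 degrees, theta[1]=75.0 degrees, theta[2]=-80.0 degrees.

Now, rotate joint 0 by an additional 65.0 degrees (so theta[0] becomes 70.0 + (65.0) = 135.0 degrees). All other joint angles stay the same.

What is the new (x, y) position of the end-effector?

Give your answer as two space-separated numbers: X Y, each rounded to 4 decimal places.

Answer: -9.7601 5.1331

Derivation:
joint[0] = (0.0000, 0.0000)  (base)
link 0: phi[0] = 135 = 135 deg
  cos(135 deg) = -0.7071, sin(135 deg) = 0.7071
  joint[1] = (0.0000, 0.0000) + 1.6 * (-0.7071, 0.7071) = (0.0000 + -1.1314, 0.0000 + 1.1314) = (-1.1314, 1.1314)
link 1: phi[1] = 135 + 75 = 210 deg
  cos(210 deg) = -0.8660, sin(210 deg) = -0.5000
  joint[2] = (-1.1314, 1.1314) + 4.1 * (-0.8660, -0.5000) = (-1.1314 + -3.5507, 1.1314 + -2.0500) = (-4.6821, -0.9186)
link 2: phi[2] = 135 + 75 + -80 = 130 deg
  cos(130 deg) = -0.6428, sin(130 deg) = 0.7660
  joint[3] = (-4.6821, -0.9186) + 7.9 * (-0.6428, 0.7660) = (-4.6821 + -5.0780, -0.9186 + 6.0518) = (-9.7601, 5.1331)
End effector: (-9.7601, 5.1331)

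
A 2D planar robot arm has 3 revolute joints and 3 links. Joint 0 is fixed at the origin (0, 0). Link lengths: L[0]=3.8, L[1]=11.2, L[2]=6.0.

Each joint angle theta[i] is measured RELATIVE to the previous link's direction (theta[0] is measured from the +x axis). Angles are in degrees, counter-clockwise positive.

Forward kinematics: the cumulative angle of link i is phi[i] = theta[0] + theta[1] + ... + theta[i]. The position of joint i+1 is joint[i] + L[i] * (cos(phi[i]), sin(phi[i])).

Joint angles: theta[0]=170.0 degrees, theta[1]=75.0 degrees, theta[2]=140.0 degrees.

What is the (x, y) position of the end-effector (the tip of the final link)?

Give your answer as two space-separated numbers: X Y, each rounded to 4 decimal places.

joint[0] = (0.0000, 0.0000)  (base)
link 0: phi[0] = 170 = 170 deg
  cos(170 deg) = -0.9848, sin(170 deg) = 0.1736
  joint[1] = (0.0000, 0.0000) + 3.8 * (-0.9848, 0.1736) = (0.0000 + -3.7423, 0.0000 + 0.6599) = (-3.7423, 0.6599)
link 1: phi[1] = 170 + 75 = 245 deg
  cos(245 deg) = -0.4226, sin(245 deg) = -0.9063
  joint[2] = (-3.7423, 0.6599) + 11.2 * (-0.4226, -0.9063) = (-3.7423 + -4.7333, 0.6599 + -10.1506) = (-8.4756, -9.4908)
link 2: phi[2] = 170 + 75 + 140 = 385 deg
  cos(385 deg) = 0.9063, sin(385 deg) = 0.4226
  joint[3] = (-8.4756, -9.4908) + 6 * (0.9063, 0.4226) = (-8.4756 + 5.4378, -9.4908 + 2.5357) = (-3.0377, -6.9551)
End effector: (-3.0377, -6.9551)

Answer: -3.0377 -6.9551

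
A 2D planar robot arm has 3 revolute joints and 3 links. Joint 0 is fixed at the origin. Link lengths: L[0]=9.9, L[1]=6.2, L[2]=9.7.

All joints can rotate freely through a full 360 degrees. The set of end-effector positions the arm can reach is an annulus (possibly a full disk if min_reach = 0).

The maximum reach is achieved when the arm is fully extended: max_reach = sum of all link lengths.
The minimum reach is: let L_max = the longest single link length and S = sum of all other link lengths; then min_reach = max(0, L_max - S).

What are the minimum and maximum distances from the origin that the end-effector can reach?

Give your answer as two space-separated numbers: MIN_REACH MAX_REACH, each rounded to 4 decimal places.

Answer: 0.0000 25.8000

Derivation:
Link lengths: [9.9, 6.2, 9.7]
max_reach = 9.9 + 6.2 + 9.7 = 25.8
L_max = max([9.9, 6.2, 9.7]) = 9.9
S (sum of others) = 25.8 - 9.9 = 15.9
min_reach = max(0, 9.9 - 15.9) = max(0, -6) = 0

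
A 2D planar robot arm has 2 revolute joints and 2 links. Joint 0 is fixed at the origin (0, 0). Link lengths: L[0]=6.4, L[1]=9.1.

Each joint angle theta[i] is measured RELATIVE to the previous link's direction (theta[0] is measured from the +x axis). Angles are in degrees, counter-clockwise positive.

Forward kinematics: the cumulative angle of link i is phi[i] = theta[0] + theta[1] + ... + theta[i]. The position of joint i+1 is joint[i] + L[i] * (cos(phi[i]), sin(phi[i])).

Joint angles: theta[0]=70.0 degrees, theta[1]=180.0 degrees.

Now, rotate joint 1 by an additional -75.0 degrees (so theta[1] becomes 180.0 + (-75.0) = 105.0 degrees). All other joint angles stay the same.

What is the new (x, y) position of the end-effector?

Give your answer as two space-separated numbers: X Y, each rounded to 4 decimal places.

Answer: -6.8764 6.8072

Derivation:
joint[0] = (0.0000, 0.0000)  (base)
link 0: phi[0] = 70 = 70 deg
  cos(70 deg) = 0.3420, sin(70 deg) = 0.9397
  joint[1] = (0.0000, 0.0000) + 6.4 * (0.3420, 0.9397) = (0.0000 + 2.1889, 0.0000 + 6.0140) = (2.1889, 6.0140)
link 1: phi[1] = 70 + 105 = 175 deg
  cos(175 deg) = -0.9962, sin(175 deg) = 0.0872
  joint[2] = (2.1889, 6.0140) + 9.1 * (-0.9962, 0.0872) = (2.1889 + -9.0654, 6.0140 + 0.7931) = (-6.8764, 6.8072)
End effector: (-6.8764, 6.8072)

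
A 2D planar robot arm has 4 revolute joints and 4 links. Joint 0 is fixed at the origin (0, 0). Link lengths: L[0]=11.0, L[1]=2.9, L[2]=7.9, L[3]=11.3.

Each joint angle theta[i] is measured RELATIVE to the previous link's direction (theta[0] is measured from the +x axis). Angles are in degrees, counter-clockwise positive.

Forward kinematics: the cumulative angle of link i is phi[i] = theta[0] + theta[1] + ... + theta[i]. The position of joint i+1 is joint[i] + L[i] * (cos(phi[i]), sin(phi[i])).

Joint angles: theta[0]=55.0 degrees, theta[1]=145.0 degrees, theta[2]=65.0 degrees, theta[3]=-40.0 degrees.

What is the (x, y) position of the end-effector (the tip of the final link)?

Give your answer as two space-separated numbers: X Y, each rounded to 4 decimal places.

Answer: -5.0946 -7.8414

Derivation:
joint[0] = (0.0000, 0.0000)  (base)
link 0: phi[0] = 55 = 55 deg
  cos(55 deg) = 0.5736, sin(55 deg) = 0.8192
  joint[1] = (0.0000, 0.0000) + 11 * (0.5736, 0.8192) = (0.0000 + 6.3093, 0.0000 + 9.0107) = (6.3093, 9.0107)
link 1: phi[1] = 55 + 145 = 200 deg
  cos(200 deg) = -0.9397, sin(200 deg) = -0.3420
  joint[2] = (6.3093, 9.0107) + 2.9 * (-0.9397, -0.3420) = (6.3093 + -2.7251, 9.0107 + -0.9919) = (3.5842, 8.0188)
link 2: phi[2] = 55 + 145 + 65 = 265 deg
  cos(265 deg) = -0.0872, sin(265 deg) = -0.9962
  joint[3] = (3.5842, 8.0188) + 7.9 * (-0.0872, -0.9962) = (3.5842 + -0.6885, 8.0188 + -7.8699) = (2.8957, 0.1489)
link 3: phi[3] = 55 + 145 + 65 + -40 = 225 deg
  cos(225 deg) = -0.7071, sin(225 deg) = -0.7071
  joint[4] = (2.8957, 0.1489) + 11.3 * (-0.7071, -0.7071) = (2.8957 + -7.9903, 0.1489 + -7.9903) = (-5.0946, -7.8414)
End effector: (-5.0946, -7.8414)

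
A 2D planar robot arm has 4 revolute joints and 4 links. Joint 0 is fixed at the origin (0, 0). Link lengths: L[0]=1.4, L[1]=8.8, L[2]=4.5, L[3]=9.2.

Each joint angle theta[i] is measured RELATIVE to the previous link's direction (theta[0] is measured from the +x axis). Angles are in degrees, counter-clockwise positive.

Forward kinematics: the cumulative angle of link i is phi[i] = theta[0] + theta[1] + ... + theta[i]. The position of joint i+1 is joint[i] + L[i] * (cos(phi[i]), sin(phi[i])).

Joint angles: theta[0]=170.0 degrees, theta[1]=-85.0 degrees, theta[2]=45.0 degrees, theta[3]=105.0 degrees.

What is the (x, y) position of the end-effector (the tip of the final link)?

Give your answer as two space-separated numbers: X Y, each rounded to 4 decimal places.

Answer: -8.7812 4.9206

Derivation:
joint[0] = (0.0000, 0.0000)  (base)
link 0: phi[0] = 170 = 170 deg
  cos(170 deg) = -0.9848, sin(170 deg) = 0.1736
  joint[1] = (0.0000, 0.0000) + 1.4 * (-0.9848, 0.1736) = (0.0000 + -1.3787, 0.0000 + 0.2431) = (-1.3787, 0.2431)
link 1: phi[1] = 170 + -85 = 85 deg
  cos(85 deg) = 0.0872, sin(85 deg) = 0.9962
  joint[2] = (-1.3787, 0.2431) + 8.8 * (0.0872, 0.9962) = (-1.3787 + 0.7670, 0.2431 + 8.7665) = (-0.6118, 9.0096)
link 2: phi[2] = 170 + -85 + 45 = 130 deg
  cos(130 deg) = -0.6428, sin(130 deg) = 0.7660
  joint[3] = (-0.6118, 9.0096) + 4.5 * (-0.6428, 0.7660) = (-0.6118 + -2.8925, 9.0096 + 3.4472) = (-3.5043, 12.4568)
link 3: phi[3] = 170 + -85 + 45 + 105 = 235 deg
  cos(235 deg) = -0.5736, sin(235 deg) = -0.8192
  joint[4] = (-3.5043, 12.4568) + 9.2 * (-0.5736, -0.8192) = (-3.5043 + -5.2769, 12.4568 + -7.5362) = (-8.7812, 4.9206)
End effector: (-8.7812, 4.9206)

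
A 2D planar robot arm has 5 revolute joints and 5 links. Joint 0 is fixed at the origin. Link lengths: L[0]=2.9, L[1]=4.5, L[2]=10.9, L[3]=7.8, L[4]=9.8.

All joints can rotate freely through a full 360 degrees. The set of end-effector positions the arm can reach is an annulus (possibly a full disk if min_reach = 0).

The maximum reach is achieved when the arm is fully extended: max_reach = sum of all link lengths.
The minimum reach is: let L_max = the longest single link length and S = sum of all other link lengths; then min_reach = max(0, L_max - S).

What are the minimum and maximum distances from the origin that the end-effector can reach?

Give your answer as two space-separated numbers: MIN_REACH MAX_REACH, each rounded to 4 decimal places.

Answer: 0.0000 35.9000

Derivation:
Link lengths: [2.9, 4.5, 10.9, 7.8, 9.8]
max_reach = 2.9 + 4.5 + 10.9 + 7.8 + 9.8 = 35.9
L_max = max([2.9, 4.5, 10.9, 7.8, 9.8]) = 10.9
S (sum of others) = 35.9 - 10.9 = 25
min_reach = max(0, 10.9 - 25) = max(0, -14.1) = 0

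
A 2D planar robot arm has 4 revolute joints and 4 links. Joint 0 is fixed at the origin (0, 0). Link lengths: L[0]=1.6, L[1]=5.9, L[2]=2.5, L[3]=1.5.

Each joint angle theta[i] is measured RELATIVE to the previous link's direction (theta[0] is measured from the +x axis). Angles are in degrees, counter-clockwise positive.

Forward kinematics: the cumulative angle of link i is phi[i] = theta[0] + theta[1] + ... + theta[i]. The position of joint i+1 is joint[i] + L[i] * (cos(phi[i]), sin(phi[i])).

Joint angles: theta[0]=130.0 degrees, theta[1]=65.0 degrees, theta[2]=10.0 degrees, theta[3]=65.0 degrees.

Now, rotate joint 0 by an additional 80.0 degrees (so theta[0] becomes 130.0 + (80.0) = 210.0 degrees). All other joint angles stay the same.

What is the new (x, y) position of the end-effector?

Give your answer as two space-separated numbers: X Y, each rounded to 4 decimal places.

Answer: 1.2528 -9.3528

Derivation:
joint[0] = (0.0000, 0.0000)  (base)
link 0: phi[0] = 210 = 210 deg
  cos(210 deg) = -0.8660, sin(210 deg) = -0.5000
  joint[1] = (0.0000, 0.0000) + 1.6 * (-0.8660, -0.5000) = (0.0000 + -1.3856, 0.0000 + -0.8000) = (-1.3856, -0.8000)
link 1: phi[1] = 210 + 65 = 275 deg
  cos(275 deg) = 0.0872, sin(275 deg) = -0.9962
  joint[2] = (-1.3856, -0.8000) + 5.9 * (0.0872, -0.9962) = (-1.3856 + 0.5142, -0.8000 + -5.8775) = (-0.8714, -6.6775)
link 2: phi[2] = 210 + 65 + 10 = 285 deg
  cos(285 deg) = 0.2588, sin(285 deg) = -0.9659
  joint[3] = (-0.8714, -6.6775) + 2.5 * (0.2588, -0.9659) = (-0.8714 + 0.6470, -6.6775 + -2.4148) = (-0.2244, -9.0924)
link 3: phi[3] = 210 + 65 + 10 + 65 = 350 deg
  cos(350 deg) = 0.9848, sin(350 deg) = -0.1736
  joint[4] = (-0.2244, -9.0924) + 1.5 * (0.9848, -0.1736) = (-0.2244 + 1.4772, -9.0924 + -0.2605) = (1.2528, -9.3528)
End effector: (1.2528, -9.3528)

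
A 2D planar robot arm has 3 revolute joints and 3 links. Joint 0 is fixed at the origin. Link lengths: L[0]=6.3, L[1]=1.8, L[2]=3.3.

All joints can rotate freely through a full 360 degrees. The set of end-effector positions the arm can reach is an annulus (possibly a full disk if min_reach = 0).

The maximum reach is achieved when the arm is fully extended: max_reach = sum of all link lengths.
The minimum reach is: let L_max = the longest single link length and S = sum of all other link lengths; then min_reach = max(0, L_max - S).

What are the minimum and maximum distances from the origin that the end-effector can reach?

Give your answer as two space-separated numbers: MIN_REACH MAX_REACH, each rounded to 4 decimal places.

Link lengths: [6.3, 1.8, 3.3]
max_reach = 6.3 + 1.8 + 3.3 = 11.4
L_max = max([6.3, 1.8, 3.3]) = 6.3
S (sum of others) = 11.4 - 6.3 = 5.1
min_reach = max(0, 6.3 - 5.1) = max(0, 1.2) = 1.2

Answer: 1.2000 11.4000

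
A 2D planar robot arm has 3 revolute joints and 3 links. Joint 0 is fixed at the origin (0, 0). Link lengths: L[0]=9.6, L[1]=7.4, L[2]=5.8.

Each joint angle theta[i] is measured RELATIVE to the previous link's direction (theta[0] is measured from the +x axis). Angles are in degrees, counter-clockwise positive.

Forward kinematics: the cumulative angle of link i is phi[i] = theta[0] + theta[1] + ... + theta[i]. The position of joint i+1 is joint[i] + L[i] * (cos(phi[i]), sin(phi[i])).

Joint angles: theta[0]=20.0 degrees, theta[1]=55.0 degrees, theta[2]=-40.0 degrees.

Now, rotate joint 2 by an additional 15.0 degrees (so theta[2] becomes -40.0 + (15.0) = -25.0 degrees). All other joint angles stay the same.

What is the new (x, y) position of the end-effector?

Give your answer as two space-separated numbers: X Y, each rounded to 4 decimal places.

joint[0] = (0.0000, 0.0000)  (base)
link 0: phi[0] = 20 = 20 deg
  cos(20 deg) = 0.9397, sin(20 deg) = 0.3420
  joint[1] = (0.0000, 0.0000) + 9.6 * (0.9397, 0.3420) = (0.0000 + 9.0210, 0.0000 + 3.2834) = (9.0210, 3.2834)
link 1: phi[1] = 20 + 55 = 75 deg
  cos(75 deg) = 0.2588, sin(75 deg) = 0.9659
  joint[2] = (9.0210, 3.2834) + 7.4 * (0.2588, 0.9659) = (9.0210 + 1.9153, 3.2834 + 7.1479) = (10.9363, 10.4312)
link 2: phi[2] = 20 + 55 + -25 = 50 deg
  cos(50 deg) = 0.6428, sin(50 deg) = 0.7660
  joint[3] = (10.9363, 10.4312) + 5.8 * (0.6428, 0.7660) = (10.9363 + 3.7282, 10.4312 + 4.4431) = (14.6645, 14.8743)
End effector: (14.6645, 14.8743)

Answer: 14.6645 14.8743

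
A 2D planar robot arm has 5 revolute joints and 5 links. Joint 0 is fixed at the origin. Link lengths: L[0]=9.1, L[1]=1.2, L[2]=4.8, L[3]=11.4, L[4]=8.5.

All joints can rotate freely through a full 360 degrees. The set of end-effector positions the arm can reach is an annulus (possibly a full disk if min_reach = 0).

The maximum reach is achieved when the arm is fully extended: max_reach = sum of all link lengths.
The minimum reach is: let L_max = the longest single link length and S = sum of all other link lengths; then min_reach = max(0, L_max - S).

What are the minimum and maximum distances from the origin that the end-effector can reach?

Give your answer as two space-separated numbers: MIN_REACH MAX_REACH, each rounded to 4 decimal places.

Answer: 0.0000 35.0000

Derivation:
Link lengths: [9.1, 1.2, 4.8, 11.4, 8.5]
max_reach = 9.1 + 1.2 + 4.8 + 11.4 + 8.5 = 35
L_max = max([9.1, 1.2, 4.8, 11.4, 8.5]) = 11.4
S (sum of others) = 35 - 11.4 = 23.6
min_reach = max(0, 11.4 - 23.6) = max(0, -12.2) = 0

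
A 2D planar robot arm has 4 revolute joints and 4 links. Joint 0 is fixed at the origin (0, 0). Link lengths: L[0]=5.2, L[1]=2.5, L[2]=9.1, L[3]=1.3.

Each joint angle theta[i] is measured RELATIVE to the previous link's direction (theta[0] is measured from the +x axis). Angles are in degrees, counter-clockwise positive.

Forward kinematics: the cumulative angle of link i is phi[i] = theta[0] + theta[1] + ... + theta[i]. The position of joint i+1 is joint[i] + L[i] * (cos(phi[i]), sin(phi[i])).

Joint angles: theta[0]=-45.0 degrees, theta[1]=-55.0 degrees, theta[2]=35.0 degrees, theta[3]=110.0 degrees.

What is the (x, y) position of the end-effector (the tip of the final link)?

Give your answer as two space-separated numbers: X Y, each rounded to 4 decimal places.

Answer: 8.0079 -13.4671

Derivation:
joint[0] = (0.0000, 0.0000)  (base)
link 0: phi[0] = -45 = -45 deg
  cos(-45 deg) = 0.7071, sin(-45 deg) = -0.7071
  joint[1] = (0.0000, 0.0000) + 5.2 * (0.7071, -0.7071) = (0.0000 + 3.6770, 0.0000 + -3.6770) = (3.6770, -3.6770)
link 1: phi[1] = -45 + -55 = -100 deg
  cos(-100 deg) = -0.1736, sin(-100 deg) = -0.9848
  joint[2] = (3.6770, -3.6770) + 2.5 * (-0.1736, -0.9848) = (3.6770 + -0.4341, -3.6770 + -2.4620) = (3.2428, -6.1390)
link 2: phi[2] = -45 + -55 + 35 = -65 deg
  cos(-65 deg) = 0.4226, sin(-65 deg) = -0.9063
  joint[3] = (3.2428, -6.1390) + 9.1 * (0.4226, -0.9063) = (3.2428 + 3.8458, -6.1390 + -8.2474) = (7.0887, -14.3864)
link 3: phi[3] = -45 + -55 + 35 + 110 = 45 deg
  cos(45 deg) = 0.7071, sin(45 deg) = 0.7071
  joint[4] = (7.0887, -14.3864) + 1.3 * (0.7071, 0.7071) = (7.0887 + 0.9192, -14.3864 + 0.9192) = (8.0079, -13.4671)
End effector: (8.0079, -13.4671)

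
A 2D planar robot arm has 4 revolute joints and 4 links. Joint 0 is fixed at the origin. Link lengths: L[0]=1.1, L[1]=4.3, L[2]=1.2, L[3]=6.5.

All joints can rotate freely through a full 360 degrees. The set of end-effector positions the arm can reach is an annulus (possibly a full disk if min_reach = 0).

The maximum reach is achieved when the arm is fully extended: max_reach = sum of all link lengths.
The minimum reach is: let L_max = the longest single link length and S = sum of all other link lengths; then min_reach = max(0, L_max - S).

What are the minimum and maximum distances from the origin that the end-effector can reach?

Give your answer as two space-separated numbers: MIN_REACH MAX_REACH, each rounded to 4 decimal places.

Answer: 0.0000 13.1000

Derivation:
Link lengths: [1.1, 4.3, 1.2, 6.5]
max_reach = 1.1 + 4.3 + 1.2 + 6.5 = 13.1
L_max = max([1.1, 4.3, 1.2, 6.5]) = 6.5
S (sum of others) = 13.1 - 6.5 = 6.6
min_reach = max(0, 6.5 - 6.6) = max(0, -0.1) = 0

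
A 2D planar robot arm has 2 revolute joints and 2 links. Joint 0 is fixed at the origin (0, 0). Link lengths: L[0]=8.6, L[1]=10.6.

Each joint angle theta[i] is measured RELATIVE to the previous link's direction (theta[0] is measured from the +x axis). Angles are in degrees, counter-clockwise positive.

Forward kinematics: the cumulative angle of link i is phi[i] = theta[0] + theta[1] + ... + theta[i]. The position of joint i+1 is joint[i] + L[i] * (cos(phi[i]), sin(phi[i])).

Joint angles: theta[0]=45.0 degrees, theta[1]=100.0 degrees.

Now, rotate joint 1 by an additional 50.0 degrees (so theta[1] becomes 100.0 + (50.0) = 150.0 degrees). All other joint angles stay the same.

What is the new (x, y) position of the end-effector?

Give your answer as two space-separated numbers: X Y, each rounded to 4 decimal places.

joint[0] = (0.0000, 0.0000)  (base)
link 0: phi[0] = 45 = 45 deg
  cos(45 deg) = 0.7071, sin(45 deg) = 0.7071
  joint[1] = (0.0000, 0.0000) + 8.6 * (0.7071, 0.7071) = (0.0000 + 6.0811, 0.0000 + 6.0811) = (6.0811, 6.0811)
link 1: phi[1] = 45 + 150 = 195 deg
  cos(195 deg) = -0.9659, sin(195 deg) = -0.2588
  joint[2] = (6.0811, 6.0811) + 10.6 * (-0.9659, -0.2588) = (6.0811 + -10.2388, 6.0811 + -2.7435) = (-4.1577, 3.3376)
End effector: (-4.1577, 3.3376)

Answer: -4.1577 3.3376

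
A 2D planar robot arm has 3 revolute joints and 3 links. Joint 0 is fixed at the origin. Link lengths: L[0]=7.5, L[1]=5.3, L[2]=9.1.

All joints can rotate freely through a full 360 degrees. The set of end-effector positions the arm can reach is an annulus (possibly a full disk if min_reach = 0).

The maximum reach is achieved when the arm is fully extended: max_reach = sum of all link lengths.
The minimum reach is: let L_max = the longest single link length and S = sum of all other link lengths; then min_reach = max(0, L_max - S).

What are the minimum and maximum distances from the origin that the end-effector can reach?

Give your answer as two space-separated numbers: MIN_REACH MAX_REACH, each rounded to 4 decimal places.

Answer: 0.0000 21.9000

Derivation:
Link lengths: [7.5, 5.3, 9.1]
max_reach = 7.5 + 5.3 + 9.1 = 21.9
L_max = max([7.5, 5.3, 9.1]) = 9.1
S (sum of others) = 21.9 - 9.1 = 12.8
min_reach = max(0, 9.1 - 12.8) = max(0, -3.7) = 0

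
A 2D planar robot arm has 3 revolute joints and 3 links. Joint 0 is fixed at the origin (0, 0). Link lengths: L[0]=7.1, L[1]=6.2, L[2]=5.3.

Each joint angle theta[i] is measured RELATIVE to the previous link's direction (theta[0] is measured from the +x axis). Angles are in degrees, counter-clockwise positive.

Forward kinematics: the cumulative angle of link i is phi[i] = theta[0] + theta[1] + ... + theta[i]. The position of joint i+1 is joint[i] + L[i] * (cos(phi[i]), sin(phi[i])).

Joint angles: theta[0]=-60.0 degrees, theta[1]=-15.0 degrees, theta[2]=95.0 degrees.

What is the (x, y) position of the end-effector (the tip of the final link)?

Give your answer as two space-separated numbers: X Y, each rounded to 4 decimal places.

joint[0] = (0.0000, 0.0000)  (base)
link 0: phi[0] = -60 = -60 deg
  cos(-60 deg) = 0.5000, sin(-60 deg) = -0.8660
  joint[1] = (0.0000, 0.0000) + 7.1 * (0.5000, -0.8660) = (0.0000 + 3.5500, 0.0000 + -6.1488) = (3.5500, -6.1488)
link 1: phi[1] = -60 + -15 = -75 deg
  cos(-75 deg) = 0.2588, sin(-75 deg) = -0.9659
  joint[2] = (3.5500, -6.1488) + 6.2 * (0.2588, -0.9659) = (3.5500 + 1.6047, -6.1488 + -5.9887) = (5.1547, -12.1375)
link 2: phi[2] = -60 + -15 + 95 = 20 deg
  cos(20 deg) = 0.9397, sin(20 deg) = 0.3420
  joint[3] = (5.1547, -12.1375) + 5.3 * (0.9397, 0.3420) = (5.1547 + 4.9804, -12.1375 + 1.8127) = (10.1350, -10.3248)
End effector: (10.1350, -10.3248)

Answer: 10.1350 -10.3248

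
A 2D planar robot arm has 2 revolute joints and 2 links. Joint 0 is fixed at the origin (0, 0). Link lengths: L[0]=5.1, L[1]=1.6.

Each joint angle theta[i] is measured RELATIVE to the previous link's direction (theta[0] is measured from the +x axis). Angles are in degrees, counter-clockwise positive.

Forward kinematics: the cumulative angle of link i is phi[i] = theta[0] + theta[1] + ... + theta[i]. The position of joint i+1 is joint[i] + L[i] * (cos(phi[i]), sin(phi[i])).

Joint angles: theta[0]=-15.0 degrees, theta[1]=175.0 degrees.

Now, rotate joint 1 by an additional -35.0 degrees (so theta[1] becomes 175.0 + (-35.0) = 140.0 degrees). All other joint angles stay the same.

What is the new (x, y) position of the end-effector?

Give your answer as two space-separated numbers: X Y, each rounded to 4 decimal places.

Answer: 4.0085 -0.0093

Derivation:
joint[0] = (0.0000, 0.0000)  (base)
link 0: phi[0] = -15 = -15 deg
  cos(-15 deg) = 0.9659, sin(-15 deg) = -0.2588
  joint[1] = (0.0000, 0.0000) + 5.1 * (0.9659, -0.2588) = (0.0000 + 4.9262, 0.0000 + -1.3200) = (4.9262, -1.3200)
link 1: phi[1] = -15 + 140 = 125 deg
  cos(125 deg) = -0.5736, sin(125 deg) = 0.8192
  joint[2] = (4.9262, -1.3200) + 1.6 * (-0.5736, 0.8192) = (4.9262 + -0.9177, -1.3200 + 1.3106) = (4.0085, -0.0093)
End effector: (4.0085, -0.0093)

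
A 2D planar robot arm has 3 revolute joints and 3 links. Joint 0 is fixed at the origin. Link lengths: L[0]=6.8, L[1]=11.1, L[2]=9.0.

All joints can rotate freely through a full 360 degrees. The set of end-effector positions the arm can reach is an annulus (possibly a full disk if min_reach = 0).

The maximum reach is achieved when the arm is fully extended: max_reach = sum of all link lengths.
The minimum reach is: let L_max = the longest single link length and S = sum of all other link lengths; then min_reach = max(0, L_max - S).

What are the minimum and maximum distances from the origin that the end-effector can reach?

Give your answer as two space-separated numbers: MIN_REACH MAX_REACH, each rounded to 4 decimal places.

Link lengths: [6.8, 11.1, 9.0]
max_reach = 6.8 + 11.1 + 9 = 26.9
L_max = max([6.8, 11.1, 9.0]) = 11.1
S (sum of others) = 26.9 - 11.1 = 15.8
min_reach = max(0, 11.1 - 15.8) = max(0, -4.7) = 0

Answer: 0.0000 26.9000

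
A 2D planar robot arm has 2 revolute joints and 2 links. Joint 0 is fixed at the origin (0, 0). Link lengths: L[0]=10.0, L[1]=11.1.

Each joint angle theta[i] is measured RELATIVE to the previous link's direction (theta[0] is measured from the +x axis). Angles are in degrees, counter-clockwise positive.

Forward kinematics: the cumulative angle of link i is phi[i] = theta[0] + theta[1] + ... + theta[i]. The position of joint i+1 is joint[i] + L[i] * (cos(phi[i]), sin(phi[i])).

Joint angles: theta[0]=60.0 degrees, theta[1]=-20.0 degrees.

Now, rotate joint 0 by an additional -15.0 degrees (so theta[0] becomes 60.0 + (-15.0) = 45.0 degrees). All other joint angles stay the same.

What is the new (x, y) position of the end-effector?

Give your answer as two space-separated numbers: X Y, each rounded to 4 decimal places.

joint[0] = (0.0000, 0.0000)  (base)
link 0: phi[0] = 45 = 45 deg
  cos(45 deg) = 0.7071, sin(45 deg) = 0.7071
  joint[1] = (0.0000, 0.0000) + 10 * (0.7071, 0.7071) = (0.0000 + 7.0711, 0.0000 + 7.0711) = (7.0711, 7.0711)
link 1: phi[1] = 45 + -20 = 25 deg
  cos(25 deg) = 0.9063, sin(25 deg) = 0.4226
  joint[2] = (7.0711, 7.0711) + 11.1 * (0.9063, 0.4226) = (7.0711 + 10.0600, 7.0711 + 4.6911) = (17.1311, 11.7621)
End effector: (17.1311, 11.7621)

Answer: 17.1311 11.7621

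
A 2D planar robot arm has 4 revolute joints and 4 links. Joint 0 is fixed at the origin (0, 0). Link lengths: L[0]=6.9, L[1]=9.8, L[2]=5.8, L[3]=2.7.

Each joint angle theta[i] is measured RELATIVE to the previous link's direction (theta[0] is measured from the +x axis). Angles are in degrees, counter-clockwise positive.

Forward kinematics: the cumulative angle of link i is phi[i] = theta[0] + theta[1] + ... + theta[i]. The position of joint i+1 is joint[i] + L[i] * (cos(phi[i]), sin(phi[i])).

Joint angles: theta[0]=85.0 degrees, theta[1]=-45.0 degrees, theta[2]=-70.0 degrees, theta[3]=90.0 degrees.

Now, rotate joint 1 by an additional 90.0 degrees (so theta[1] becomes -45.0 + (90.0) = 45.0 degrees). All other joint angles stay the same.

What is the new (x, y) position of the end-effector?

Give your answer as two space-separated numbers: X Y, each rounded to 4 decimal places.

joint[0] = (0.0000, 0.0000)  (base)
link 0: phi[0] = 85 = 85 deg
  cos(85 deg) = 0.0872, sin(85 deg) = 0.9962
  joint[1] = (0.0000, 0.0000) + 6.9 * (0.0872, 0.9962) = (0.0000 + 0.6014, 0.0000 + 6.8737) = (0.6014, 6.8737)
link 1: phi[1] = 85 + 45 = 130 deg
  cos(130 deg) = -0.6428, sin(130 deg) = 0.7660
  joint[2] = (0.6014, 6.8737) + 9.8 * (-0.6428, 0.7660) = (0.6014 + -6.2993, 6.8737 + 7.5072) = (-5.6979, 14.3810)
link 2: phi[2] = 85 + 45 + -70 = 60 deg
  cos(60 deg) = 0.5000, sin(60 deg) = 0.8660
  joint[3] = (-5.6979, 14.3810) + 5.8 * (0.5000, 0.8660) = (-5.6979 + 2.9000, 14.3810 + 5.0229) = (-2.7979, 19.4039)
link 3: phi[3] = 85 + 45 + -70 + 90 = 150 deg
  cos(150 deg) = -0.8660, sin(150 deg) = 0.5000
  joint[4] = (-2.7979, 19.4039) + 2.7 * (-0.8660, 0.5000) = (-2.7979 + -2.3383, 19.4039 + 1.3500) = (-5.1362, 20.7539)
End effector: (-5.1362, 20.7539)

Answer: -5.1362 20.7539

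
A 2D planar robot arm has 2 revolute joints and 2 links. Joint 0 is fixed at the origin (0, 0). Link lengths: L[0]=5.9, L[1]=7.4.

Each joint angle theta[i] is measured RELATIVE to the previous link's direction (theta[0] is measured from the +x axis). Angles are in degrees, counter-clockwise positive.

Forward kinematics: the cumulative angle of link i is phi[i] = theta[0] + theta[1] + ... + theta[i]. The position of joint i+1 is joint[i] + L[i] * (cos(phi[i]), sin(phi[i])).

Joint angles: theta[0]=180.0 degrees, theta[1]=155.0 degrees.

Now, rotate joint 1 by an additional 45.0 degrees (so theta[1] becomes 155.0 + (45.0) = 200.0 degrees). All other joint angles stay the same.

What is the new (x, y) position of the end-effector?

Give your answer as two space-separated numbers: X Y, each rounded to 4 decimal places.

Answer: 1.0537 2.5309

Derivation:
joint[0] = (0.0000, 0.0000)  (base)
link 0: phi[0] = 180 = 180 deg
  cos(180 deg) = -1.0000, sin(180 deg) = 0.0000
  joint[1] = (0.0000, 0.0000) + 5.9 * (-1.0000, 0.0000) = (0.0000 + -5.9000, 0.0000 + 0.0000) = (-5.9000, 0.0000)
link 1: phi[1] = 180 + 200 = 380 deg
  cos(380 deg) = 0.9397, sin(380 deg) = 0.3420
  joint[2] = (-5.9000, 0.0000) + 7.4 * (0.9397, 0.3420) = (-5.9000 + 6.9537, 0.0000 + 2.5309) = (1.0537, 2.5309)
End effector: (1.0537, 2.5309)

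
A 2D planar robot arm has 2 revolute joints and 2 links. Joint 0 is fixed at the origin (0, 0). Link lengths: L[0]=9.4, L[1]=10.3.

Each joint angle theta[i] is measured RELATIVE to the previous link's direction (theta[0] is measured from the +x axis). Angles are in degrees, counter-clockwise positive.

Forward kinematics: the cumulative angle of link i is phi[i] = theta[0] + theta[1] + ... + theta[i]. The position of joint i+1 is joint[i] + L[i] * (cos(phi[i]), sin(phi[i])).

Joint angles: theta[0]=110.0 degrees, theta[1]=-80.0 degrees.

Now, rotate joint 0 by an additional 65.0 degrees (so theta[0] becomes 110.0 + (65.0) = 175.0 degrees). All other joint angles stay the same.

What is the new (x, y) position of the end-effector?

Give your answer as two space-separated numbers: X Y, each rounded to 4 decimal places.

joint[0] = (0.0000, 0.0000)  (base)
link 0: phi[0] = 175 = 175 deg
  cos(175 deg) = -0.9962, sin(175 deg) = 0.0872
  joint[1] = (0.0000, 0.0000) + 9.4 * (-0.9962, 0.0872) = (0.0000 + -9.3642, 0.0000 + 0.8193) = (-9.3642, 0.8193)
link 1: phi[1] = 175 + -80 = 95 deg
  cos(95 deg) = -0.0872, sin(95 deg) = 0.9962
  joint[2] = (-9.3642, 0.8193) + 10.3 * (-0.0872, 0.9962) = (-9.3642 + -0.8977, 0.8193 + 10.2608) = (-10.2619, 11.0801)
End effector: (-10.2619, 11.0801)

Answer: -10.2619 11.0801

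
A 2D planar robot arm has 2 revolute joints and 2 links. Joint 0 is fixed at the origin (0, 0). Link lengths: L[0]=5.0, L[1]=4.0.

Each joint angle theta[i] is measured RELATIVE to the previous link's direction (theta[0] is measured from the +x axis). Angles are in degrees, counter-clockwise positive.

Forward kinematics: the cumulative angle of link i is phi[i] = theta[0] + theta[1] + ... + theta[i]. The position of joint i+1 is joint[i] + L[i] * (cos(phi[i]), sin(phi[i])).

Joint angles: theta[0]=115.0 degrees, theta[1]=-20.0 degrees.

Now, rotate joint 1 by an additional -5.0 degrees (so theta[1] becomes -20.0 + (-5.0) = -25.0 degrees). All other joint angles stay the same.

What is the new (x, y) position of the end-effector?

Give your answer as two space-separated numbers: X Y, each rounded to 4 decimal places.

Answer: -2.1131 8.5315

Derivation:
joint[0] = (0.0000, 0.0000)  (base)
link 0: phi[0] = 115 = 115 deg
  cos(115 deg) = -0.4226, sin(115 deg) = 0.9063
  joint[1] = (0.0000, 0.0000) + 5 * (-0.4226, 0.9063) = (0.0000 + -2.1131, 0.0000 + 4.5315) = (-2.1131, 4.5315)
link 1: phi[1] = 115 + -25 = 90 deg
  cos(90 deg) = 0.0000, sin(90 deg) = 1.0000
  joint[2] = (-2.1131, 4.5315) + 4 * (0.0000, 1.0000) = (-2.1131 + 0.0000, 4.5315 + 4.0000) = (-2.1131, 8.5315)
End effector: (-2.1131, 8.5315)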